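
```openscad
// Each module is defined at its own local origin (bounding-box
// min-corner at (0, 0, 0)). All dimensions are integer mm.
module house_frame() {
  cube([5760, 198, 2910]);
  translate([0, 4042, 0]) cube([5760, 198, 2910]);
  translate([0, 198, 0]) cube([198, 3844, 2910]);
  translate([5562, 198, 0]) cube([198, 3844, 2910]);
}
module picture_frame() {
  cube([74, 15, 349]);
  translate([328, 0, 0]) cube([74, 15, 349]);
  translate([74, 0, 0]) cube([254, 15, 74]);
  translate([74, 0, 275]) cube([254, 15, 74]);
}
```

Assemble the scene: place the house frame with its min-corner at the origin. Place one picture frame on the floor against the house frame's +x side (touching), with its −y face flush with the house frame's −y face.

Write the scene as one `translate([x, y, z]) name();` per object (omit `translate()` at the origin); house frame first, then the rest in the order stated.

house_frame();
translate([5760, 0, 0]) picture_frame();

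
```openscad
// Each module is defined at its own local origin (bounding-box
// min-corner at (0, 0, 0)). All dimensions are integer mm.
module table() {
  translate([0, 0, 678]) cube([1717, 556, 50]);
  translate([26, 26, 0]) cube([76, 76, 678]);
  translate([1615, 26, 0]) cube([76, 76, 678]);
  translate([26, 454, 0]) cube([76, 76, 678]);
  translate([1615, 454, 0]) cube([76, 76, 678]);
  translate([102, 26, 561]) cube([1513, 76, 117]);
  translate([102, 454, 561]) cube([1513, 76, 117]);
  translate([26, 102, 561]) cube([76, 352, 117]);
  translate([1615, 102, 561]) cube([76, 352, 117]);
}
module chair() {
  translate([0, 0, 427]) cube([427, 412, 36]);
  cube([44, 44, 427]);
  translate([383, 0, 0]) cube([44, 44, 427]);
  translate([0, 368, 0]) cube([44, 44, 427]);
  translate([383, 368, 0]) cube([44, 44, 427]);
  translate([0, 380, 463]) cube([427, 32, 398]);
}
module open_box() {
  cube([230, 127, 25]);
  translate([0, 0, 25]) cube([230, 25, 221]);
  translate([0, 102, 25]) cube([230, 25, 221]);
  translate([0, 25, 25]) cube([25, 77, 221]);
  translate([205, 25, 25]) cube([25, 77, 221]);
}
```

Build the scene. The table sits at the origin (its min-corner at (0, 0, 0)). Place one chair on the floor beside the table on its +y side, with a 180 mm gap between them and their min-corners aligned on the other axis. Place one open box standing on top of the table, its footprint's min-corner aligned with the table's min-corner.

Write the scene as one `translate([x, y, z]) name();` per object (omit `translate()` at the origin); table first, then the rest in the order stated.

table();
translate([0, 736, 0]) chair();
translate([0, 0, 728]) open_box();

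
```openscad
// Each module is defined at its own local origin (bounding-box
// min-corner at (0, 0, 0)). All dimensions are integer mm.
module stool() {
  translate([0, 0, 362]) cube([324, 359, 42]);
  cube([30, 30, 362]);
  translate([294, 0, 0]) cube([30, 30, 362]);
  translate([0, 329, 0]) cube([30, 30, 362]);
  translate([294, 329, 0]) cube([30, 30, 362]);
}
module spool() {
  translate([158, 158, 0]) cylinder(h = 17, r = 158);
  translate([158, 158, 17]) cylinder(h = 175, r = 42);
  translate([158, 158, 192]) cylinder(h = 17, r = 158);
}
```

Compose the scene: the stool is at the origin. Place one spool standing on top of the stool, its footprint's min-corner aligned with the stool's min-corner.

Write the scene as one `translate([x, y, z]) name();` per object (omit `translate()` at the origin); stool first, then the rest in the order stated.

stool();
translate([0, 0, 404]) spool();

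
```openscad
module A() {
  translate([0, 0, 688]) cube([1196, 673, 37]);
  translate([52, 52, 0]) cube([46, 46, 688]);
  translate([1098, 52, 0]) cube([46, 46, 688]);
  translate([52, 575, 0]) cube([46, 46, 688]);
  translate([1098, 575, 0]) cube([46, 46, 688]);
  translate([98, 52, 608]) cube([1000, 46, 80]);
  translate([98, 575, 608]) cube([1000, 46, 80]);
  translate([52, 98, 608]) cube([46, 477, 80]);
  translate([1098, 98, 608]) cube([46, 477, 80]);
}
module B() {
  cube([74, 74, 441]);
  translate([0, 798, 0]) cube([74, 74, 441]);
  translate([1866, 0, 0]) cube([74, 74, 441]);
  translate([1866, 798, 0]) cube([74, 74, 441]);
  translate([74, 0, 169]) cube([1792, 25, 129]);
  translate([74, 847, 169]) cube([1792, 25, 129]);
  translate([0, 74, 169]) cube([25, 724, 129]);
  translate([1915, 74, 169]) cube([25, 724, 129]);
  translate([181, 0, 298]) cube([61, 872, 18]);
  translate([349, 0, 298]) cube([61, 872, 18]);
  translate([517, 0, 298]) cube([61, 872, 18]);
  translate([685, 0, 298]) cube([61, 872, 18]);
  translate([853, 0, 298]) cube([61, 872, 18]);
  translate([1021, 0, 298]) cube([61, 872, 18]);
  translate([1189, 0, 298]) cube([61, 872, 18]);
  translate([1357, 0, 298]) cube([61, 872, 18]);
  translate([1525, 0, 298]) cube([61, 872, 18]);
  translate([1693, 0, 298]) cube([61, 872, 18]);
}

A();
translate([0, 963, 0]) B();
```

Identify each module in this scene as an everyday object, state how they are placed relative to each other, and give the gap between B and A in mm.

The bed frame's nearest face is 290 mm from the table's +y face.

A is a table. B is a bed frame. The bed frame is on the floor beside the table on its +y side. The gap between the bed frame and the table is 290 mm.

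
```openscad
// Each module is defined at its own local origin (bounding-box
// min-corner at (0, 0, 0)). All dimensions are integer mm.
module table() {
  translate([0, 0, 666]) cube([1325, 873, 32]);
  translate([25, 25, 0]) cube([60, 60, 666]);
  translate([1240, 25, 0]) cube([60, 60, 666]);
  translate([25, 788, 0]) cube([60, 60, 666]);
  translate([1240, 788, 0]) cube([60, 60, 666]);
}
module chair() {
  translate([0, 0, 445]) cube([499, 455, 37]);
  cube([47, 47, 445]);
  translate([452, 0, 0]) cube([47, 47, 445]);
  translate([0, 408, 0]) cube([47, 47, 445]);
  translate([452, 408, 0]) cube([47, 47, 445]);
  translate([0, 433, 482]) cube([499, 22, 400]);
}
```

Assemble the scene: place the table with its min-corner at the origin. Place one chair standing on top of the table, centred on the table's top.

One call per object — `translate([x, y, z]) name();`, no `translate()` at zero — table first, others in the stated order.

table();
translate([413, 209, 698]) chair();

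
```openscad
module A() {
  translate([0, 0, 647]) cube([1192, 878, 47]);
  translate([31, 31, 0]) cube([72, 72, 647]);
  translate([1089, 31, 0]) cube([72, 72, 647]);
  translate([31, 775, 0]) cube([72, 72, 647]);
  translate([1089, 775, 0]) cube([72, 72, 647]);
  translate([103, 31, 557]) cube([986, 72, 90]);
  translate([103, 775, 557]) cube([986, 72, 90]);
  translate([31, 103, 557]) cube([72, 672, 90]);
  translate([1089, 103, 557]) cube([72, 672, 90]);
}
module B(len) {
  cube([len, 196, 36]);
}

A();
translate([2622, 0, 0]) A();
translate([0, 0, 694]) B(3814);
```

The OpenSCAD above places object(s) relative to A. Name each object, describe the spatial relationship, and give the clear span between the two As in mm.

Second table starts at x = 2622; first ends at x = 1192; clear span = 2622 − 1192 = 1430 mm.

A is a table. B is a beam. A beam spans the tops of two tables. The clear span between the two tables is 1430 mm.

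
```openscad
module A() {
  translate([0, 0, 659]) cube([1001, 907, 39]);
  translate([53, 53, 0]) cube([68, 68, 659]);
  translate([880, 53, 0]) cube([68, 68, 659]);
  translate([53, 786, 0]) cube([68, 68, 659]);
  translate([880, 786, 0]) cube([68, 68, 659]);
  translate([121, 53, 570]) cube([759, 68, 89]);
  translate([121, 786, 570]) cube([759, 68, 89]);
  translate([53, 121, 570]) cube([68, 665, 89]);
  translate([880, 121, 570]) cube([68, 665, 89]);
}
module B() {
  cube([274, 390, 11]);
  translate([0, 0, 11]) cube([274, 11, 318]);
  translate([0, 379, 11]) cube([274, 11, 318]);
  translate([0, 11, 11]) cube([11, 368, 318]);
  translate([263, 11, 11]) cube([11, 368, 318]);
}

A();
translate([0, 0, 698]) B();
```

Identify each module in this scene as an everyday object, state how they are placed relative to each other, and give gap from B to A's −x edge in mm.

A is a table. B is an open box. The open box is on top of the table. The gap from the open box to the table's −x edge is 0 mm.

The open box's min-x is at 0; the table's min-x is 0; gap = 0 mm.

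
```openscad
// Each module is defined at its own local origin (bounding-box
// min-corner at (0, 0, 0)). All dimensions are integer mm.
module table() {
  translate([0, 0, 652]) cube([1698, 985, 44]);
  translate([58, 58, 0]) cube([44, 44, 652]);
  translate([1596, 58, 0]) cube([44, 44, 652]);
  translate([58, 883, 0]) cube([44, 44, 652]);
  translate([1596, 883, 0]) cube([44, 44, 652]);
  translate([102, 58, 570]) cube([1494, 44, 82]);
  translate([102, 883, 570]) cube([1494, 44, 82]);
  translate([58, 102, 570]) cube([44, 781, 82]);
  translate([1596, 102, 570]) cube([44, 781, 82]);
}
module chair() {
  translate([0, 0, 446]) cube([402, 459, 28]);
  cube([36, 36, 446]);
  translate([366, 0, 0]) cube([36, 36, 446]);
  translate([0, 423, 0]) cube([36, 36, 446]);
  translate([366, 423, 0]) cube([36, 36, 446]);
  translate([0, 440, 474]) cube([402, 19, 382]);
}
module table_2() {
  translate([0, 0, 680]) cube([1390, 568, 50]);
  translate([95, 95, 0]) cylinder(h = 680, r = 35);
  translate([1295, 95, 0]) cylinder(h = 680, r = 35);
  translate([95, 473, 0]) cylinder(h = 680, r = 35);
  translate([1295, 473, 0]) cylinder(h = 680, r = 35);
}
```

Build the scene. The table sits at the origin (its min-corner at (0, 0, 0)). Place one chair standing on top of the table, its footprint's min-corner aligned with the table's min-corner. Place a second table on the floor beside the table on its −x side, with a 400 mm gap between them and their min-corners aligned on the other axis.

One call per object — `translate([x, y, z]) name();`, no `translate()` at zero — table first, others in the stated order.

table();
translate([0, 0, 696]) chair();
translate([-1790, 0, 0]) table_2();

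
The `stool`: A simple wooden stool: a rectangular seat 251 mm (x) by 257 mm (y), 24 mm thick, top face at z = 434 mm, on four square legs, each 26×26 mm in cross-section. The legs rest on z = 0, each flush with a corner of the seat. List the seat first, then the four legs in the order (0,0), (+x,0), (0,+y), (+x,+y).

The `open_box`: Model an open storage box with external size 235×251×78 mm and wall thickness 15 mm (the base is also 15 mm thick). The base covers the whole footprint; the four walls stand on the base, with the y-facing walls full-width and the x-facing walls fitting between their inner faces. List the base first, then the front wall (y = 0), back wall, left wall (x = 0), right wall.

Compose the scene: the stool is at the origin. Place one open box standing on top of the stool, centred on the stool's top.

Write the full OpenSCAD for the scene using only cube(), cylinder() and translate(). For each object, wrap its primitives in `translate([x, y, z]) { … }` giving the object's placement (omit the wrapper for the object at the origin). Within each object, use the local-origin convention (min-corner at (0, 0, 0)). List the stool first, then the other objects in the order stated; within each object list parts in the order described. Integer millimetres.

translate([0, 0, 410]) cube([251, 257, 24]);
cube([26, 26, 410]);
translate([225, 0, 0]) cube([26, 26, 410]);
translate([0, 231, 0]) cube([26, 26, 410]);
translate([225, 231, 0]) cube([26, 26, 410]);
translate([8, 3, 434]) {
  cube([235, 251, 15]);
  translate([0, 0, 15]) cube([235, 15, 63]);
  translate([0, 236, 15]) cube([235, 15, 63]);
  translate([0, 15, 15]) cube([15, 221, 63]);
  translate([220, 15, 15]) cube([15, 221, 63]);
}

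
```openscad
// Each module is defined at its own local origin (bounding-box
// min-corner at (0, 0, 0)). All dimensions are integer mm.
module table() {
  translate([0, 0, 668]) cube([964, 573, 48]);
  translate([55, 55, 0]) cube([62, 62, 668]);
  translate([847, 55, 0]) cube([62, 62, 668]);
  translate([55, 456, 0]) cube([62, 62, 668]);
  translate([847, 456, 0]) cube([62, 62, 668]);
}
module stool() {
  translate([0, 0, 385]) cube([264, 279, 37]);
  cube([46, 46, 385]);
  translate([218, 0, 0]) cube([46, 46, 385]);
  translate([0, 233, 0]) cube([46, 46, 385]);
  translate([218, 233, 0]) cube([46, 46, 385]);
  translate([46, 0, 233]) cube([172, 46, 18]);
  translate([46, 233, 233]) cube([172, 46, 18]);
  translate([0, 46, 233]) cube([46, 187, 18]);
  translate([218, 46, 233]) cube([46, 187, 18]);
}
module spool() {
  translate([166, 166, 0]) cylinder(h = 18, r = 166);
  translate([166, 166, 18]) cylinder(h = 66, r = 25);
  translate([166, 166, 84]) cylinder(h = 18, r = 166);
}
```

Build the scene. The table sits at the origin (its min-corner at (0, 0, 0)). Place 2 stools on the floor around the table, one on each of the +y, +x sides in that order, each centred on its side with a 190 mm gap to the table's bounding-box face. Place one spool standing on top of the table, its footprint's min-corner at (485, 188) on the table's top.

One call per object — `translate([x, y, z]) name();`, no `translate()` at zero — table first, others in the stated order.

table();
translate([350, 763, 0]) stool();
translate([1154, 147, 0]) stool();
translate([485, 188, 716]) spool();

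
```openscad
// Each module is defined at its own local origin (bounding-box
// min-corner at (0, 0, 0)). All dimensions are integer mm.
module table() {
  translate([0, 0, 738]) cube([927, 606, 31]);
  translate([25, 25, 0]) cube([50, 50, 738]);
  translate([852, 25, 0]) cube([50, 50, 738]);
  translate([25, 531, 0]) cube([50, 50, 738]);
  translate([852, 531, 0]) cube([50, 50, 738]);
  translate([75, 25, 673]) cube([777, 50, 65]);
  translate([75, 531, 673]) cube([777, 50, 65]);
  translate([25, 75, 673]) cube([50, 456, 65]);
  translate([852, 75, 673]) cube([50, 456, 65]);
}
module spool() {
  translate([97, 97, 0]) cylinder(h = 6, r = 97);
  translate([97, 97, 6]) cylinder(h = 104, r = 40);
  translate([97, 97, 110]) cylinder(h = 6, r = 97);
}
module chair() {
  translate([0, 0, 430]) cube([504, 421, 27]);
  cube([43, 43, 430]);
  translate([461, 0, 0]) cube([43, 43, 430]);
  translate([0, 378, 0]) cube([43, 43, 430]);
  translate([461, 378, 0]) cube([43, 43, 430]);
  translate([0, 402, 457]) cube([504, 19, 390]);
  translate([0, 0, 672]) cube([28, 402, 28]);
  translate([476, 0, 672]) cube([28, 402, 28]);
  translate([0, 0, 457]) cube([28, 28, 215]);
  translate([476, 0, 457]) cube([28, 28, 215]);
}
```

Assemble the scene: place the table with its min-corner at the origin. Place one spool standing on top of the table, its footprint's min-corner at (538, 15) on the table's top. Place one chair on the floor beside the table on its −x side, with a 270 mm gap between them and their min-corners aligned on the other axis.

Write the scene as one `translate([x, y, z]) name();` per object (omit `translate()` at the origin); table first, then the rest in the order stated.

table();
translate([538, 15, 769]) spool();
translate([-774, 0, 0]) chair();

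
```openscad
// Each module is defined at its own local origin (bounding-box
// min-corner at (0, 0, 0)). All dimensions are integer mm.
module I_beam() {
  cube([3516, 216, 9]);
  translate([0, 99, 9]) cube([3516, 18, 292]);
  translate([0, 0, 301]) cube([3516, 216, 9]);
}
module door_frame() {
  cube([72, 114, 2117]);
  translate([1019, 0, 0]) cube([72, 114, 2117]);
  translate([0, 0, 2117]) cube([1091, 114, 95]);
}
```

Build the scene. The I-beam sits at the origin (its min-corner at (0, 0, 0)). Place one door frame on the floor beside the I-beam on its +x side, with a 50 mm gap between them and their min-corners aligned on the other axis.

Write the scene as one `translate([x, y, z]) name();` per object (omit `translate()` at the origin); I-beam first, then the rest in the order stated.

I_beam();
translate([3566, 0, 0]) door_frame();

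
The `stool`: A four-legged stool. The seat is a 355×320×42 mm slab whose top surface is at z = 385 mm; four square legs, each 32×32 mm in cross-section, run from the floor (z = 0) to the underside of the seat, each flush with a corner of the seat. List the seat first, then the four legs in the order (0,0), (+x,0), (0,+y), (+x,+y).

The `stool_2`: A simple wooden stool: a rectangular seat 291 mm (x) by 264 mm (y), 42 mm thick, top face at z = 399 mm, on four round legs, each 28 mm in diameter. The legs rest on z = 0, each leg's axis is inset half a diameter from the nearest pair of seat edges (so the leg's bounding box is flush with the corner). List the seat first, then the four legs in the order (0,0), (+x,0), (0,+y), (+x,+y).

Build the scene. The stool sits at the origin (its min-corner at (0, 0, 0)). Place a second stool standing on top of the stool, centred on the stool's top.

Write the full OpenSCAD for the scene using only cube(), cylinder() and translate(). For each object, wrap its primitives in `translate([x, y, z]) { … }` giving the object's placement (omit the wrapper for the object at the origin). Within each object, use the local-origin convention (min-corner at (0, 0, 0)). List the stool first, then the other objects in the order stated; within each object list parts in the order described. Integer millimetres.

translate([0, 0, 343]) cube([355, 320, 42]);
cube([32, 32, 343]);
translate([323, 0, 0]) cube([32, 32, 343]);
translate([0, 288, 0]) cube([32, 32, 343]);
translate([323, 288, 0]) cube([32, 32, 343]);
translate([32, 28, 385]) {
  translate([0, 0, 357]) cube([291, 264, 42]);
  translate([14, 14, 0]) cylinder(h = 357, r = 14);
  translate([277, 14, 0]) cylinder(h = 357, r = 14);
  translate([14, 250, 0]) cylinder(h = 357, r = 14);
  translate([277, 250, 0]) cylinder(h = 357, r = 14);
}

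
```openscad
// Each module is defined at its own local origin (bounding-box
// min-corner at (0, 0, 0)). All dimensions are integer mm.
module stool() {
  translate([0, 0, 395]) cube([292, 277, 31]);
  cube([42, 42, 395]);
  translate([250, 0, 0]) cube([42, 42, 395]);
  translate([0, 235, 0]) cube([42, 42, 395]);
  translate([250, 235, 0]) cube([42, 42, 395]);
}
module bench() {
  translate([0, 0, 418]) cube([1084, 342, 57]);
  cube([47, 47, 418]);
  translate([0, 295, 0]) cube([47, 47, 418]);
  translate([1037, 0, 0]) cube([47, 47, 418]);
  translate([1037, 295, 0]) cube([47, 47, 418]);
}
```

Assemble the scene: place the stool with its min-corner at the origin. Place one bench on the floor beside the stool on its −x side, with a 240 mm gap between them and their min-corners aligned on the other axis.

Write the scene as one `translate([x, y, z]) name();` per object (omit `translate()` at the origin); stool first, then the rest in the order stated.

stool();
translate([-1324, 0, 0]) bench();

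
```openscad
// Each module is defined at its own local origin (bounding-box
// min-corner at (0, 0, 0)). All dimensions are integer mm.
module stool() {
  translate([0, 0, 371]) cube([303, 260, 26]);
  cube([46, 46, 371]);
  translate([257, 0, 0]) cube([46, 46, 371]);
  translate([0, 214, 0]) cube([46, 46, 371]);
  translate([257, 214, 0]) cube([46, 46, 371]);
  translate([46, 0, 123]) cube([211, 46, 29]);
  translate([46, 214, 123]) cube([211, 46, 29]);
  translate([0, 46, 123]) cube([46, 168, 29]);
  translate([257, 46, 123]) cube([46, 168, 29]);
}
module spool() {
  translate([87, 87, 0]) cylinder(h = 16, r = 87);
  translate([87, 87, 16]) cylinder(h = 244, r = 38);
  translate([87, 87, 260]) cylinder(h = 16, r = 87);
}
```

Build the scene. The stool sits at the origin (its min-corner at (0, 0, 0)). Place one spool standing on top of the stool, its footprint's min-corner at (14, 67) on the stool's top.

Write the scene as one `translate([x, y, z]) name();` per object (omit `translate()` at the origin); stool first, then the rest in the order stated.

stool();
translate([14, 67, 397]) spool();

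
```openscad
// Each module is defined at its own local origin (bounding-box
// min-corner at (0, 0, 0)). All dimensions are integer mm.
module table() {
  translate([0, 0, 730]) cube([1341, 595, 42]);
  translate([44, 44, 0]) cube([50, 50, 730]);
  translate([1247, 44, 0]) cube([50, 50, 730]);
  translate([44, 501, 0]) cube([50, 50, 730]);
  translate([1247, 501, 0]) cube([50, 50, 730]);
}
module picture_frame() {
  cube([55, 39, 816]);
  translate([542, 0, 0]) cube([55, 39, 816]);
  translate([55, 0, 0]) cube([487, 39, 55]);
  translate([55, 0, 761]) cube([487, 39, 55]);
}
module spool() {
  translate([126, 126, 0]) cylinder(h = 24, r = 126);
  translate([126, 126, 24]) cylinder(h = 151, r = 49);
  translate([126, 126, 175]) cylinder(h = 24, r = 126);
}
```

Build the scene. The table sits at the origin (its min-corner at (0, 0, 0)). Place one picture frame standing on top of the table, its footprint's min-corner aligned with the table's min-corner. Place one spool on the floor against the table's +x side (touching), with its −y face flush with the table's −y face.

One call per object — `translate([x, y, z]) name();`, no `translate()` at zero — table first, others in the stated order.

table();
translate([0, 0, 772]) picture_frame();
translate([1341, 0, 0]) spool();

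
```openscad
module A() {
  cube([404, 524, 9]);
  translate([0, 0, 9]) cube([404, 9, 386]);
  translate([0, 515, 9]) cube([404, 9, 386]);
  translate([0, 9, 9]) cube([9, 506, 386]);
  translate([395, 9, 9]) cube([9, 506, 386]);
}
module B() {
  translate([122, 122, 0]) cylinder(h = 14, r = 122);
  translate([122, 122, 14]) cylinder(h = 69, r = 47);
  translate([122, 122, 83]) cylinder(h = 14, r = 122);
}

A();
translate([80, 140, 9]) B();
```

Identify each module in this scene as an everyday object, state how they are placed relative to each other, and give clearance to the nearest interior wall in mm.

A is an open box. B is a spool. The spool sits inside the open box, centred. The clearance to the nearest interior wall is 71 mm.

Clearances: x = 71, y = 131; minimum 71 mm.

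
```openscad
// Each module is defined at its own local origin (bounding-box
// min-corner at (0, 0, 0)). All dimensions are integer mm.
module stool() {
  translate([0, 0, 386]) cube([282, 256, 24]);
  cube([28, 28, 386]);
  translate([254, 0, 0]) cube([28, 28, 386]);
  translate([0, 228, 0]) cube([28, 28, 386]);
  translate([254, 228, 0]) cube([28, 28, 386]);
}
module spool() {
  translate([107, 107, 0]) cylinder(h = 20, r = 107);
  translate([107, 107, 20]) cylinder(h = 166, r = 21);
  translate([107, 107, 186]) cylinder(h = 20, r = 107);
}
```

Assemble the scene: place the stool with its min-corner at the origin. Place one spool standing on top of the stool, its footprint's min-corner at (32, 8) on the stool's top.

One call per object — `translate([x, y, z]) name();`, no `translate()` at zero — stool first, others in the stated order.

stool();
translate([32, 8, 410]) spool();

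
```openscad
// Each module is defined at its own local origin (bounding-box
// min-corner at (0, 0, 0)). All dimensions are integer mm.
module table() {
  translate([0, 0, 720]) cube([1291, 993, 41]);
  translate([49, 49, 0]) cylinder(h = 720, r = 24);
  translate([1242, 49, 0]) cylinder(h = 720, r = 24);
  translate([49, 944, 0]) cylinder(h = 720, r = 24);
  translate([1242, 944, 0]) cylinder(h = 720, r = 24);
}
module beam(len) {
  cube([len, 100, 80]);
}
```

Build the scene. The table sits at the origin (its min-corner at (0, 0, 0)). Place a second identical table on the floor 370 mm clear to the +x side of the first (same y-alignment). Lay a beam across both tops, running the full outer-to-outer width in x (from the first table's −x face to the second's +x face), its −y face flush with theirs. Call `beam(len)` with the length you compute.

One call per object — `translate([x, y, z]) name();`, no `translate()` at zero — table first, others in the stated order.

table();
translate([1661, 0, 0]) table();
translate([0, 0, 761]) beam(2952);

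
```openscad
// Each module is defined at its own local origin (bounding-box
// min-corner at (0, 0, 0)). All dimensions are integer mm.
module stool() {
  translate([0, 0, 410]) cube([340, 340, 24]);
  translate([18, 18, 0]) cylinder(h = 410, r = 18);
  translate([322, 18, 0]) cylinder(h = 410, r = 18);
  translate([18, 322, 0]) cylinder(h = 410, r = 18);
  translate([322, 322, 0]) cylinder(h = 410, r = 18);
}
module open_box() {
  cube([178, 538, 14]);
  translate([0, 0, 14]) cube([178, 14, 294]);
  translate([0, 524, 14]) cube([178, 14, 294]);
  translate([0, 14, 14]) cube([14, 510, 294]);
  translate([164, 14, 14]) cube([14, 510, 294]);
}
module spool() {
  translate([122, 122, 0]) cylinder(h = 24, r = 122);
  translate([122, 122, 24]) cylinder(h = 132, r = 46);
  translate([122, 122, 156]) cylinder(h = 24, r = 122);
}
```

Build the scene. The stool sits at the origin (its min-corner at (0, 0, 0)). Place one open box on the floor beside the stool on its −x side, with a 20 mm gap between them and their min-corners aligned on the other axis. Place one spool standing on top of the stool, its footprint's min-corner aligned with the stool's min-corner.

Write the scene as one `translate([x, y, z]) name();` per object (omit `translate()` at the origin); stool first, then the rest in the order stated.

stool();
translate([-198, 0, 0]) open_box();
translate([0, 0, 434]) spool();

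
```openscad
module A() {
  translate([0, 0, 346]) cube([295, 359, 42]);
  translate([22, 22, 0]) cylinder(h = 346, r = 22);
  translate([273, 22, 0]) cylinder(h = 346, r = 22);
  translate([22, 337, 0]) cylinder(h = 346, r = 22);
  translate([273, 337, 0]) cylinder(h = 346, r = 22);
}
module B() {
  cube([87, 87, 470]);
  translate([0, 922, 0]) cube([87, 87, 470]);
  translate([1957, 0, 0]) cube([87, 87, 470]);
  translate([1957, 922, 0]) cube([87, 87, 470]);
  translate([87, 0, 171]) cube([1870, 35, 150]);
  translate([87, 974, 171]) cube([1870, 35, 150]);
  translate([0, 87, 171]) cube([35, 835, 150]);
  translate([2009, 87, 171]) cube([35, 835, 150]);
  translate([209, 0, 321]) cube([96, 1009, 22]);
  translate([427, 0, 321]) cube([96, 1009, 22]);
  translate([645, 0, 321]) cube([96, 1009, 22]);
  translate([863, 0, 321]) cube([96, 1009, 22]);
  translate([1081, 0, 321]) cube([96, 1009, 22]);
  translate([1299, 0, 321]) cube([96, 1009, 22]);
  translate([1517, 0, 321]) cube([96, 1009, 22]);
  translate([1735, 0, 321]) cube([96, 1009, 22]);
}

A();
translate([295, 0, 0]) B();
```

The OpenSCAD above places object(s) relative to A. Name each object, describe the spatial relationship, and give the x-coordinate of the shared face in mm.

A is a stool. B is a bed frame. The bed frame is against the stool's +x side, with their −y faces flush. The x-coordinate of the shared face is 295 mm.

The stool's +x face and the bed frame's −x face are both at x = 295 mm.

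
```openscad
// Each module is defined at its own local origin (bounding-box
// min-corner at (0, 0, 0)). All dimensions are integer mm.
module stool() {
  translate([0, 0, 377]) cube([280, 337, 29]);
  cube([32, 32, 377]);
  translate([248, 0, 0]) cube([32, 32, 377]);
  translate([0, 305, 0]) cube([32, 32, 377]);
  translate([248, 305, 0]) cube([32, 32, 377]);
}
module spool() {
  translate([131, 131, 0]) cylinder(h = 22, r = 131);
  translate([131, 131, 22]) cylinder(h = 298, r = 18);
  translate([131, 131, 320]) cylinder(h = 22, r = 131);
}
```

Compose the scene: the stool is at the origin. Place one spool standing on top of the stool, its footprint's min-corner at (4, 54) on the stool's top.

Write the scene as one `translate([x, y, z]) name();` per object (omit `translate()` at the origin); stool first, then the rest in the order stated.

stool();
translate([4, 54, 406]) spool();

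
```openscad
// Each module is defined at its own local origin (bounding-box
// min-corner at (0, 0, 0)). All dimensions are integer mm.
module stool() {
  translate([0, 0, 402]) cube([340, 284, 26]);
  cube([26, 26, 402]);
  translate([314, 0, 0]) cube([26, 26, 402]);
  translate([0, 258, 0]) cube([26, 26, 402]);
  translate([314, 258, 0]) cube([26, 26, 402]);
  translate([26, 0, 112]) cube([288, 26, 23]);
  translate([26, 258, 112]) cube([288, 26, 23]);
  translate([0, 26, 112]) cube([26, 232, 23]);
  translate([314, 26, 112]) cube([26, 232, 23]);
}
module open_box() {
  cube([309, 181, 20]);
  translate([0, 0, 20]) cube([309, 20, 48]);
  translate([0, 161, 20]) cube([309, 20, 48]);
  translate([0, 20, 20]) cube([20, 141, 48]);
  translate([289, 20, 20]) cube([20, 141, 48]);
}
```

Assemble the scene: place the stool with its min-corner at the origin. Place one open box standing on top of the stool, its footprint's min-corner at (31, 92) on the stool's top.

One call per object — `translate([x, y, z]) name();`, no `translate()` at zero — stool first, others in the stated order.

stool();
translate([31, 92, 428]) open_box();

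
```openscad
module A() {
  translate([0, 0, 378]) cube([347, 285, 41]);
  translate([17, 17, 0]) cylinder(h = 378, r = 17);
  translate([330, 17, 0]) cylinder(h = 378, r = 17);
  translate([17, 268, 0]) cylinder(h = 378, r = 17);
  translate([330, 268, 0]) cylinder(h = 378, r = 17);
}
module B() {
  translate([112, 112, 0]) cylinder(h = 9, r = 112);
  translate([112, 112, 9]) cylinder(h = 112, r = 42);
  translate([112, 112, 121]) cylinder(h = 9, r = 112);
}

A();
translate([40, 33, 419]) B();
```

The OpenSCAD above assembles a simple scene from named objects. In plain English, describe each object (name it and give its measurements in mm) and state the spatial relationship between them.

A is a four-legged stool. The seat is 347×285 mm, 41 mm thick, top at z = 419 mm. It stands on four round legs, each 34 mm in diameter, from z = 0 to the seat underside, each leg's axis is inset half a diameter from the nearest pair of seat edges (so the leg's bounding box is flush with the corner).

B is a spool: two coaxial disc flanges of radius 112 mm and thickness 9 mm, joined by a core cylinder of radius 42 mm and height 112 mm. The lower flange rests on z = 0 and the three cylinders share a vertical axis.

The spool is on top of the stool.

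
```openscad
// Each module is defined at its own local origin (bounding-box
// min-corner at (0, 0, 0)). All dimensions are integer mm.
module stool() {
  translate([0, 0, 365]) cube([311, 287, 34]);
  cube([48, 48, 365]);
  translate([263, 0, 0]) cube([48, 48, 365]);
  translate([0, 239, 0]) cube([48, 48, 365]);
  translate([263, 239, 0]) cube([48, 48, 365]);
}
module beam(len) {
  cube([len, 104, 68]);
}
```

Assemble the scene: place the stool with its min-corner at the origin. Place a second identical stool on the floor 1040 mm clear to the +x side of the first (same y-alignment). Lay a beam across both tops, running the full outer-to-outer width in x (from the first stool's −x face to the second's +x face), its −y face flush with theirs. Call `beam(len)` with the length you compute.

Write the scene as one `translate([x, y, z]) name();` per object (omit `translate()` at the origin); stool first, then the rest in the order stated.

stool();
translate([1351, 0, 0]) stool();
translate([0, 0, 399]) beam(1662);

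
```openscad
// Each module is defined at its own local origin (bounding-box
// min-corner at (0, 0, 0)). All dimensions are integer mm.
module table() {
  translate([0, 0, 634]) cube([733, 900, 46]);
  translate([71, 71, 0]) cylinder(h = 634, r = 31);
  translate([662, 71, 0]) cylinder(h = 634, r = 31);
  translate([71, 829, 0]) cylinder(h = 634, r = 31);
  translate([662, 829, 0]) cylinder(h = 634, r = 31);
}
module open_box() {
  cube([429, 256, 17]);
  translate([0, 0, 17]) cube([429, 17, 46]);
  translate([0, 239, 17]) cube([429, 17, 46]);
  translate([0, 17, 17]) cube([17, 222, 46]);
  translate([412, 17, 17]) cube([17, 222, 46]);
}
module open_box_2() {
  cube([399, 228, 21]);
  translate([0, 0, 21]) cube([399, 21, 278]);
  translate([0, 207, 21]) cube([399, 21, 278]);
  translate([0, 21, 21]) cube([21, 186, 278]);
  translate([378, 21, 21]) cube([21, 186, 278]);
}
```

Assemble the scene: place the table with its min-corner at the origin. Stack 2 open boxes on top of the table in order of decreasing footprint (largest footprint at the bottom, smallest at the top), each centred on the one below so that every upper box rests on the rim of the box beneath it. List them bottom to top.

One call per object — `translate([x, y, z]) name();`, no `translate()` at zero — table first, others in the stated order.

table();
translate([152, 322, 680]) open_box();
translate([167, 336, 743]) open_box_2();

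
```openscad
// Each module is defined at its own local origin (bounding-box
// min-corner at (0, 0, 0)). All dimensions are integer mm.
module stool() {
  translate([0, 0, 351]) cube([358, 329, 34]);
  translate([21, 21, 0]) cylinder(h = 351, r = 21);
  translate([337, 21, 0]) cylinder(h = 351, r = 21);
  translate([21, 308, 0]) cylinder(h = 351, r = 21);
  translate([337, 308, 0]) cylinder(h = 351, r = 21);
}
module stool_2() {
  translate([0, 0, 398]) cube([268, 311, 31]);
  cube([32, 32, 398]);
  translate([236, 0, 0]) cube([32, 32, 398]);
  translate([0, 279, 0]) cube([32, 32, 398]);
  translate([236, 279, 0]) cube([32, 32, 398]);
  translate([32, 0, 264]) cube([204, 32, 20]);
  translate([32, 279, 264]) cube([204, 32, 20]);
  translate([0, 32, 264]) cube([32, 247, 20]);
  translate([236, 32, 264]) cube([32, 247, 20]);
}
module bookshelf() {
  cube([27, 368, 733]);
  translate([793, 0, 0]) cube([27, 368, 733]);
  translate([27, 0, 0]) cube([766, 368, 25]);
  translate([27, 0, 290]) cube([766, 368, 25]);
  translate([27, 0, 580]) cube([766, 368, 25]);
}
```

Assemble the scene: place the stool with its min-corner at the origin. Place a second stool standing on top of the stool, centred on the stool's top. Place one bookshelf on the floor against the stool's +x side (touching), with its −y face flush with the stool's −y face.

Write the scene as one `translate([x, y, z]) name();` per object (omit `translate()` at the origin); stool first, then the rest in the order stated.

stool();
translate([45, 9, 385]) stool_2();
translate([358, 0, 0]) bookshelf();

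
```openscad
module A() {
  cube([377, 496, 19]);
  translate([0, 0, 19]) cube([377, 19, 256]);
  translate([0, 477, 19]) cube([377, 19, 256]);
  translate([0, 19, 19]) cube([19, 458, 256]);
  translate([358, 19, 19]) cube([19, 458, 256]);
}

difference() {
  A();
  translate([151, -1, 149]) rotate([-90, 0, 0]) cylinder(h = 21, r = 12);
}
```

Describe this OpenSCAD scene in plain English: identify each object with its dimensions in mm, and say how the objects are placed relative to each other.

A is an open-topped rectangular box: outside dimensions 377×496×275 mm, with a uniform wall and base thickness of 19 mm. The base is a full 377×496 slab on the floor; four walls sit on top of the base. The front and back walls (the −y and +y sides) span the full width; the two side walls fit between them.

The open box has a circular hole of radius 12 mm through its front wall, centred at (x = 151, z = 149).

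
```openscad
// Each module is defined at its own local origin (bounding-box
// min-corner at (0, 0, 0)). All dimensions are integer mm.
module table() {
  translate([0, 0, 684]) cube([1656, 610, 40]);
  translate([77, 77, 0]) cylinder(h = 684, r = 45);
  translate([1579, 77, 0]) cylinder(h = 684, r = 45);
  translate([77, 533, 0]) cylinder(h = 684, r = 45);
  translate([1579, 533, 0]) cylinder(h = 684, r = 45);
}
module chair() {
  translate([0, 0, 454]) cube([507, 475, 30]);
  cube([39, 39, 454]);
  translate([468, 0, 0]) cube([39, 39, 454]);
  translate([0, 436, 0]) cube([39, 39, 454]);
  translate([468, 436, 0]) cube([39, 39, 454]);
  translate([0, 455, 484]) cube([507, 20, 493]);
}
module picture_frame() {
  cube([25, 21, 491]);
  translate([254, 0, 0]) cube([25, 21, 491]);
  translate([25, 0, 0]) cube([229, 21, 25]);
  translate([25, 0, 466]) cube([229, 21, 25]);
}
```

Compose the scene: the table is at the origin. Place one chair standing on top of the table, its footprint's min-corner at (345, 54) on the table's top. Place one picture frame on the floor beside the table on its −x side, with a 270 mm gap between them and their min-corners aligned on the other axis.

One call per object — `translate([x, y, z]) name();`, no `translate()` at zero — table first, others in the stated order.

table();
translate([345, 54, 724]) chair();
translate([-549, 0, 0]) picture_frame();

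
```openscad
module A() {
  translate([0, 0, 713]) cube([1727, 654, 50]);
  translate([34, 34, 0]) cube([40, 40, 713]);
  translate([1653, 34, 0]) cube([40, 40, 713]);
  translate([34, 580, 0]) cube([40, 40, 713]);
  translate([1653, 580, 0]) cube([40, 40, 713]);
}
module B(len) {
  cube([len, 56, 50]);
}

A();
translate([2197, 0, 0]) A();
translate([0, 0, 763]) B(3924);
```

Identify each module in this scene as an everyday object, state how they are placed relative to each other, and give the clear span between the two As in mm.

Second table starts at x = 2197; first ends at x = 1727; clear span = 2197 − 1727 = 470 mm.

A is a table. B is a beam. A beam spans the tops of two tables. The clear span between the two tables is 470 mm.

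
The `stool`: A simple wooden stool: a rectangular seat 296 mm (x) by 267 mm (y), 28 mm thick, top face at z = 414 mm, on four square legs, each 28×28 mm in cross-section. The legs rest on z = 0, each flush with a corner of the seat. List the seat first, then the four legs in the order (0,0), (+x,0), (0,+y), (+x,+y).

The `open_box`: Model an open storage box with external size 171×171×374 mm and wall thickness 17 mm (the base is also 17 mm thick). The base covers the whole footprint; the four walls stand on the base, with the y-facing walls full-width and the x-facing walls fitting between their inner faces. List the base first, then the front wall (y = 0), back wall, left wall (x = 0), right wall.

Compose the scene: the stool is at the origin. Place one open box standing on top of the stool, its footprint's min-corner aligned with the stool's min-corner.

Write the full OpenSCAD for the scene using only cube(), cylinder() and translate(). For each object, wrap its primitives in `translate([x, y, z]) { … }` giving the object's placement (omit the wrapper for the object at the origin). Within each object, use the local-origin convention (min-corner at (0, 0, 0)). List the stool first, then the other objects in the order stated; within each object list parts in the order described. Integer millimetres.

translate([0, 0, 386]) cube([296, 267, 28]);
cube([28, 28, 386]);
translate([268, 0, 0]) cube([28, 28, 386]);
translate([0, 239, 0]) cube([28, 28, 386]);
translate([268, 239, 0]) cube([28, 28, 386]);
translate([0, 0, 414]) {
  cube([171, 171, 17]);
  translate([0, 0, 17]) cube([171, 17, 357]);
  translate([0, 154, 17]) cube([171, 17, 357]);
  translate([0, 17, 17]) cube([17, 137, 357]);
  translate([154, 17, 17]) cube([17, 137, 357]);
}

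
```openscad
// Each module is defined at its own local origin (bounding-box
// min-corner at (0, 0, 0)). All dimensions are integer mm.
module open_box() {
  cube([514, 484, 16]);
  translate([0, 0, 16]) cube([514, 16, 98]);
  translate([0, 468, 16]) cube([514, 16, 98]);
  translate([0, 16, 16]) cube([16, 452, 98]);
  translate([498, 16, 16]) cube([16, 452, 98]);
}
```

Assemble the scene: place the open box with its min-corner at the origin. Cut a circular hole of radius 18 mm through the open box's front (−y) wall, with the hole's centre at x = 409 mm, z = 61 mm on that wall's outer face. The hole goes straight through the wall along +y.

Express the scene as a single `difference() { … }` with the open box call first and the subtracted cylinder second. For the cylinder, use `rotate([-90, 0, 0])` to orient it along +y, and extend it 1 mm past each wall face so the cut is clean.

difference() {
  open_box();
  translate([409, -1, 61]) rotate([-90, 0, 0]) cylinder(h = 18, r = 18);
}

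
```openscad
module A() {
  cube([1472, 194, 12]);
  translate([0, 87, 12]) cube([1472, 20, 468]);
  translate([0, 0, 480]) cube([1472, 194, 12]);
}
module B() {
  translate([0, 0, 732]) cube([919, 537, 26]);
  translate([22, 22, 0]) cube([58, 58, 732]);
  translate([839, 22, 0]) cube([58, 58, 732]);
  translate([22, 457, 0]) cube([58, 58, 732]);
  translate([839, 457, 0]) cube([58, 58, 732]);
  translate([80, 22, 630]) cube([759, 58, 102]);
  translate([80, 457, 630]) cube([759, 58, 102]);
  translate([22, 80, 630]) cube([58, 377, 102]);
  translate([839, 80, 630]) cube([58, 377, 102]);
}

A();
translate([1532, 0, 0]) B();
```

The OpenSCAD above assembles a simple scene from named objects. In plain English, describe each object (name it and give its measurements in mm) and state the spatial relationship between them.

A is an I-beam lying along x, 1472 mm long. Overall section height 492 mm. Two flanges 194 mm wide (y) and 12 mm thick, one on the floor and one at the top; a web 20 mm thick runs between them, centred on the flange width.

B is a table with a 919×537 mm rectangular top, 26 mm thick, top surface at z = 758 mm, supported by four 58×58 mm square legs, each inset 22 mm from the nearest pair of top edges, running from the floor. Four apron rails, 58 mm thick and 102 mm tall, run between adjacent legs with their top edges flush with the underside of the top and their outer faces flush with the legs' outer faces.

The table is on the floor beside the I-beam on its +x side.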